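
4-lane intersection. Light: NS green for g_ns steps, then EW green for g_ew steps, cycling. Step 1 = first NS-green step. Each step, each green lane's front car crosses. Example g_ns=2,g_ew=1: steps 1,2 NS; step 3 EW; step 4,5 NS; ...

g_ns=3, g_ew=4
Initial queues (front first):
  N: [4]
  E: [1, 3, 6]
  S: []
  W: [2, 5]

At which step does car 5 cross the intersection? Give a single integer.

Step 1 [NS]: N:car4-GO,E:wait,S:empty,W:wait | queues: N=0 E=3 S=0 W=2
Step 2 [NS]: N:empty,E:wait,S:empty,W:wait | queues: N=0 E=3 S=0 W=2
Step 3 [NS]: N:empty,E:wait,S:empty,W:wait | queues: N=0 E=3 S=0 W=2
Step 4 [EW]: N:wait,E:car1-GO,S:wait,W:car2-GO | queues: N=0 E=2 S=0 W=1
Step 5 [EW]: N:wait,E:car3-GO,S:wait,W:car5-GO | queues: N=0 E=1 S=0 W=0
Step 6 [EW]: N:wait,E:car6-GO,S:wait,W:empty | queues: N=0 E=0 S=0 W=0
Car 5 crosses at step 5

5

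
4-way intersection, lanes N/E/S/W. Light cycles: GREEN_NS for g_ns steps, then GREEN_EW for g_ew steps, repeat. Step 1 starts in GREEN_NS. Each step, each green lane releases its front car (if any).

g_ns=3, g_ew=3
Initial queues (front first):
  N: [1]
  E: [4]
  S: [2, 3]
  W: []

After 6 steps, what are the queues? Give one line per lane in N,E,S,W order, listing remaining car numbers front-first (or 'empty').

Step 1 [NS]: N:car1-GO,E:wait,S:car2-GO,W:wait | queues: N=0 E=1 S=1 W=0
Step 2 [NS]: N:empty,E:wait,S:car3-GO,W:wait | queues: N=0 E=1 S=0 W=0
Step 3 [NS]: N:empty,E:wait,S:empty,W:wait | queues: N=0 E=1 S=0 W=0
Step 4 [EW]: N:wait,E:car4-GO,S:wait,W:empty | queues: N=0 E=0 S=0 W=0

N: empty
E: empty
S: empty
W: empty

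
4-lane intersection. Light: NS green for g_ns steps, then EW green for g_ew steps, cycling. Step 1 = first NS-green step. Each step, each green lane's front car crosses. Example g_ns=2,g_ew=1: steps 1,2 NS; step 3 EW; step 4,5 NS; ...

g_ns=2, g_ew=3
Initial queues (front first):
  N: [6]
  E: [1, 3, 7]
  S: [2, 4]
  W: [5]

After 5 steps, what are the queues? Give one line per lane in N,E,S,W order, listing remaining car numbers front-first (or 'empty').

Step 1 [NS]: N:car6-GO,E:wait,S:car2-GO,W:wait | queues: N=0 E=3 S=1 W=1
Step 2 [NS]: N:empty,E:wait,S:car4-GO,W:wait | queues: N=0 E=3 S=0 W=1
Step 3 [EW]: N:wait,E:car1-GO,S:wait,W:car5-GO | queues: N=0 E=2 S=0 W=0
Step 4 [EW]: N:wait,E:car3-GO,S:wait,W:empty | queues: N=0 E=1 S=0 W=0
Step 5 [EW]: N:wait,E:car7-GO,S:wait,W:empty | queues: N=0 E=0 S=0 W=0

N: empty
E: empty
S: empty
W: empty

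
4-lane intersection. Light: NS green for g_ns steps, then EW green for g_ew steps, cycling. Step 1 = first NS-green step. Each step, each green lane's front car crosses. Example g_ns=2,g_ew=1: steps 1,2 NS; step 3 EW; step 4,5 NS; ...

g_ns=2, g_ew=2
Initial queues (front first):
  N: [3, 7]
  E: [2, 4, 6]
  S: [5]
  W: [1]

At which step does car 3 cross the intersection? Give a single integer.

Step 1 [NS]: N:car3-GO,E:wait,S:car5-GO,W:wait | queues: N=1 E=3 S=0 W=1
Step 2 [NS]: N:car7-GO,E:wait,S:empty,W:wait | queues: N=0 E=3 S=0 W=1
Step 3 [EW]: N:wait,E:car2-GO,S:wait,W:car1-GO | queues: N=0 E=2 S=0 W=0
Step 4 [EW]: N:wait,E:car4-GO,S:wait,W:empty | queues: N=0 E=1 S=0 W=0
Step 5 [NS]: N:empty,E:wait,S:empty,W:wait | queues: N=0 E=1 S=0 W=0
Step 6 [NS]: N:empty,E:wait,S:empty,W:wait | queues: N=0 E=1 S=0 W=0
Step 7 [EW]: N:wait,E:car6-GO,S:wait,W:empty | queues: N=0 E=0 S=0 W=0
Car 3 crosses at step 1

1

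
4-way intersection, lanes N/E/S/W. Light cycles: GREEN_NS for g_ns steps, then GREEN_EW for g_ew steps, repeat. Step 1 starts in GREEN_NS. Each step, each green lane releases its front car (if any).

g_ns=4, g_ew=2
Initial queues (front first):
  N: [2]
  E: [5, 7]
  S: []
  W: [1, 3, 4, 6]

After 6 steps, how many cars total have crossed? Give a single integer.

Step 1 [NS]: N:car2-GO,E:wait,S:empty,W:wait | queues: N=0 E=2 S=0 W=4
Step 2 [NS]: N:empty,E:wait,S:empty,W:wait | queues: N=0 E=2 S=0 W=4
Step 3 [NS]: N:empty,E:wait,S:empty,W:wait | queues: N=0 E=2 S=0 W=4
Step 4 [NS]: N:empty,E:wait,S:empty,W:wait | queues: N=0 E=2 S=0 W=4
Step 5 [EW]: N:wait,E:car5-GO,S:wait,W:car1-GO | queues: N=0 E=1 S=0 W=3
Step 6 [EW]: N:wait,E:car7-GO,S:wait,W:car3-GO | queues: N=0 E=0 S=0 W=2
Cars crossed by step 6: 5

Answer: 5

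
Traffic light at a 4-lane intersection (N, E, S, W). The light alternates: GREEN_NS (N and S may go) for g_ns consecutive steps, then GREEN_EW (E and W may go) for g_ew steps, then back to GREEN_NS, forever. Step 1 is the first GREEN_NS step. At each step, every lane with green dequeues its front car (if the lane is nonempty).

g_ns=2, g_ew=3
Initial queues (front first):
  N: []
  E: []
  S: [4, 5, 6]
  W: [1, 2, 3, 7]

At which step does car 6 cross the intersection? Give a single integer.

Step 1 [NS]: N:empty,E:wait,S:car4-GO,W:wait | queues: N=0 E=0 S=2 W=4
Step 2 [NS]: N:empty,E:wait,S:car5-GO,W:wait | queues: N=0 E=0 S=1 W=4
Step 3 [EW]: N:wait,E:empty,S:wait,W:car1-GO | queues: N=0 E=0 S=1 W=3
Step 4 [EW]: N:wait,E:empty,S:wait,W:car2-GO | queues: N=0 E=0 S=1 W=2
Step 5 [EW]: N:wait,E:empty,S:wait,W:car3-GO | queues: N=0 E=0 S=1 W=1
Step 6 [NS]: N:empty,E:wait,S:car6-GO,W:wait | queues: N=0 E=0 S=0 W=1
Step 7 [NS]: N:empty,E:wait,S:empty,W:wait | queues: N=0 E=0 S=0 W=1
Step 8 [EW]: N:wait,E:empty,S:wait,W:car7-GO | queues: N=0 E=0 S=0 W=0
Car 6 crosses at step 6

6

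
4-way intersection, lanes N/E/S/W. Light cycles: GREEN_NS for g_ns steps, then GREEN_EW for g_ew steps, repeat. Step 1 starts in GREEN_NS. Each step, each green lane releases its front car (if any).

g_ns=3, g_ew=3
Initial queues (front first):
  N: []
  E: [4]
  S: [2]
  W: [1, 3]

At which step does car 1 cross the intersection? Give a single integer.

Step 1 [NS]: N:empty,E:wait,S:car2-GO,W:wait | queues: N=0 E=1 S=0 W=2
Step 2 [NS]: N:empty,E:wait,S:empty,W:wait | queues: N=0 E=1 S=0 W=2
Step 3 [NS]: N:empty,E:wait,S:empty,W:wait | queues: N=0 E=1 S=0 W=2
Step 4 [EW]: N:wait,E:car4-GO,S:wait,W:car1-GO | queues: N=0 E=0 S=0 W=1
Step 5 [EW]: N:wait,E:empty,S:wait,W:car3-GO | queues: N=0 E=0 S=0 W=0
Car 1 crosses at step 4

4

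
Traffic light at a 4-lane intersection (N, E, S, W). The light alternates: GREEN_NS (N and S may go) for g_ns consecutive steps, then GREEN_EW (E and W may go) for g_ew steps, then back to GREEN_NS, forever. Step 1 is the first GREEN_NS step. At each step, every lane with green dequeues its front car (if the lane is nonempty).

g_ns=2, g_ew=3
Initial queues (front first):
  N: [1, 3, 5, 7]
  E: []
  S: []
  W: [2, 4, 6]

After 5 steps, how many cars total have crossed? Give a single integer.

Answer: 5

Derivation:
Step 1 [NS]: N:car1-GO,E:wait,S:empty,W:wait | queues: N=3 E=0 S=0 W=3
Step 2 [NS]: N:car3-GO,E:wait,S:empty,W:wait | queues: N=2 E=0 S=0 W=3
Step 3 [EW]: N:wait,E:empty,S:wait,W:car2-GO | queues: N=2 E=0 S=0 W=2
Step 4 [EW]: N:wait,E:empty,S:wait,W:car4-GO | queues: N=2 E=0 S=0 W=1
Step 5 [EW]: N:wait,E:empty,S:wait,W:car6-GO | queues: N=2 E=0 S=0 W=0
Cars crossed by step 5: 5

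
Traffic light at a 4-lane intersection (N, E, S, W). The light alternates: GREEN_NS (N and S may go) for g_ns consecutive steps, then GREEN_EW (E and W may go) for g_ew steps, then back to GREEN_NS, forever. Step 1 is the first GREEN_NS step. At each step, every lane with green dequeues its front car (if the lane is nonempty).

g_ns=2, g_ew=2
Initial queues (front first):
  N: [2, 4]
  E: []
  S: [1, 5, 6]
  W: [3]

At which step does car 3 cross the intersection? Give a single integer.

Step 1 [NS]: N:car2-GO,E:wait,S:car1-GO,W:wait | queues: N=1 E=0 S=2 W=1
Step 2 [NS]: N:car4-GO,E:wait,S:car5-GO,W:wait | queues: N=0 E=0 S=1 W=1
Step 3 [EW]: N:wait,E:empty,S:wait,W:car3-GO | queues: N=0 E=0 S=1 W=0
Step 4 [EW]: N:wait,E:empty,S:wait,W:empty | queues: N=0 E=0 S=1 W=0
Step 5 [NS]: N:empty,E:wait,S:car6-GO,W:wait | queues: N=0 E=0 S=0 W=0
Car 3 crosses at step 3

3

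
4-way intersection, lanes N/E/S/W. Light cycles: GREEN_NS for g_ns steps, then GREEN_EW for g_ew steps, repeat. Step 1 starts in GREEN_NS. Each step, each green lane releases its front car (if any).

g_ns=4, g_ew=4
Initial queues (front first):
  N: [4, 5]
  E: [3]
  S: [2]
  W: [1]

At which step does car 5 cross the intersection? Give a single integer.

Step 1 [NS]: N:car4-GO,E:wait,S:car2-GO,W:wait | queues: N=1 E=1 S=0 W=1
Step 2 [NS]: N:car5-GO,E:wait,S:empty,W:wait | queues: N=0 E=1 S=0 W=1
Step 3 [NS]: N:empty,E:wait,S:empty,W:wait | queues: N=0 E=1 S=0 W=1
Step 4 [NS]: N:empty,E:wait,S:empty,W:wait | queues: N=0 E=1 S=0 W=1
Step 5 [EW]: N:wait,E:car3-GO,S:wait,W:car1-GO | queues: N=0 E=0 S=0 W=0
Car 5 crosses at step 2

2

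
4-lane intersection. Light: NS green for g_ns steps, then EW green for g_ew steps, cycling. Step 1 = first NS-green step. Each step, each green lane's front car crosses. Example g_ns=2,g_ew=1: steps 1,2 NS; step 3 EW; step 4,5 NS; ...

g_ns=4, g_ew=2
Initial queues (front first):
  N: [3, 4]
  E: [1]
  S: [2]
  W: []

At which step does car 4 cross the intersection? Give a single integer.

Step 1 [NS]: N:car3-GO,E:wait,S:car2-GO,W:wait | queues: N=1 E=1 S=0 W=0
Step 2 [NS]: N:car4-GO,E:wait,S:empty,W:wait | queues: N=0 E=1 S=0 W=0
Step 3 [NS]: N:empty,E:wait,S:empty,W:wait | queues: N=0 E=1 S=0 W=0
Step 4 [NS]: N:empty,E:wait,S:empty,W:wait | queues: N=0 E=1 S=0 W=0
Step 5 [EW]: N:wait,E:car1-GO,S:wait,W:empty | queues: N=0 E=0 S=0 W=0
Car 4 crosses at step 2

2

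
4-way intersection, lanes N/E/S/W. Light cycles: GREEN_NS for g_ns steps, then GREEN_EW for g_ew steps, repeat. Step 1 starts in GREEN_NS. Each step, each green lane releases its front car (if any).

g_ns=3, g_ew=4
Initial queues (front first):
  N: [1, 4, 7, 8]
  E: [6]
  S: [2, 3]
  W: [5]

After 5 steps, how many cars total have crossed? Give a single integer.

Step 1 [NS]: N:car1-GO,E:wait,S:car2-GO,W:wait | queues: N=3 E=1 S=1 W=1
Step 2 [NS]: N:car4-GO,E:wait,S:car3-GO,W:wait | queues: N=2 E=1 S=0 W=1
Step 3 [NS]: N:car7-GO,E:wait,S:empty,W:wait | queues: N=1 E=1 S=0 W=1
Step 4 [EW]: N:wait,E:car6-GO,S:wait,W:car5-GO | queues: N=1 E=0 S=0 W=0
Step 5 [EW]: N:wait,E:empty,S:wait,W:empty | queues: N=1 E=0 S=0 W=0
Cars crossed by step 5: 7

Answer: 7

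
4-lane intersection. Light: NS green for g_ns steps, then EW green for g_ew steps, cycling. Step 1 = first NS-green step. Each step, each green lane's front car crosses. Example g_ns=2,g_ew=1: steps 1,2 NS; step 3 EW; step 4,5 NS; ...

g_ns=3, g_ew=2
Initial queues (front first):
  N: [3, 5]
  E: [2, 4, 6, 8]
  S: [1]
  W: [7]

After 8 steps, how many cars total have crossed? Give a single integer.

Answer: 6

Derivation:
Step 1 [NS]: N:car3-GO,E:wait,S:car1-GO,W:wait | queues: N=1 E=4 S=0 W=1
Step 2 [NS]: N:car5-GO,E:wait,S:empty,W:wait | queues: N=0 E=4 S=0 W=1
Step 3 [NS]: N:empty,E:wait,S:empty,W:wait | queues: N=0 E=4 S=0 W=1
Step 4 [EW]: N:wait,E:car2-GO,S:wait,W:car7-GO | queues: N=0 E=3 S=0 W=0
Step 5 [EW]: N:wait,E:car4-GO,S:wait,W:empty | queues: N=0 E=2 S=0 W=0
Step 6 [NS]: N:empty,E:wait,S:empty,W:wait | queues: N=0 E=2 S=0 W=0
Step 7 [NS]: N:empty,E:wait,S:empty,W:wait | queues: N=0 E=2 S=0 W=0
Step 8 [NS]: N:empty,E:wait,S:empty,W:wait | queues: N=0 E=2 S=0 W=0
Cars crossed by step 8: 6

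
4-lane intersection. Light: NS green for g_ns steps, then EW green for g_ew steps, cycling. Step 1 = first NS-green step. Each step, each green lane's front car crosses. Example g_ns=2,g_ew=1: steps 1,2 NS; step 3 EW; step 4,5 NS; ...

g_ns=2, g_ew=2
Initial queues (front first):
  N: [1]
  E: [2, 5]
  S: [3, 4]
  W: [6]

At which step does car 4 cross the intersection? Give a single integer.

Step 1 [NS]: N:car1-GO,E:wait,S:car3-GO,W:wait | queues: N=0 E=2 S=1 W=1
Step 2 [NS]: N:empty,E:wait,S:car4-GO,W:wait | queues: N=0 E=2 S=0 W=1
Step 3 [EW]: N:wait,E:car2-GO,S:wait,W:car6-GO | queues: N=0 E=1 S=0 W=0
Step 4 [EW]: N:wait,E:car5-GO,S:wait,W:empty | queues: N=0 E=0 S=0 W=0
Car 4 crosses at step 2

2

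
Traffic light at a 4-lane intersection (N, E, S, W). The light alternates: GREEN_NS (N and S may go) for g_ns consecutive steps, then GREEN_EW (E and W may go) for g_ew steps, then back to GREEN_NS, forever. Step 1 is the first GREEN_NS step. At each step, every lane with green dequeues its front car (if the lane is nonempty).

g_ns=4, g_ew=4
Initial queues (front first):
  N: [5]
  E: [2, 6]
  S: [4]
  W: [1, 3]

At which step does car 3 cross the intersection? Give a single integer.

Step 1 [NS]: N:car5-GO,E:wait,S:car4-GO,W:wait | queues: N=0 E=2 S=0 W=2
Step 2 [NS]: N:empty,E:wait,S:empty,W:wait | queues: N=0 E=2 S=0 W=2
Step 3 [NS]: N:empty,E:wait,S:empty,W:wait | queues: N=0 E=2 S=0 W=2
Step 4 [NS]: N:empty,E:wait,S:empty,W:wait | queues: N=0 E=2 S=0 W=2
Step 5 [EW]: N:wait,E:car2-GO,S:wait,W:car1-GO | queues: N=0 E=1 S=0 W=1
Step 6 [EW]: N:wait,E:car6-GO,S:wait,W:car3-GO | queues: N=0 E=0 S=0 W=0
Car 3 crosses at step 6

6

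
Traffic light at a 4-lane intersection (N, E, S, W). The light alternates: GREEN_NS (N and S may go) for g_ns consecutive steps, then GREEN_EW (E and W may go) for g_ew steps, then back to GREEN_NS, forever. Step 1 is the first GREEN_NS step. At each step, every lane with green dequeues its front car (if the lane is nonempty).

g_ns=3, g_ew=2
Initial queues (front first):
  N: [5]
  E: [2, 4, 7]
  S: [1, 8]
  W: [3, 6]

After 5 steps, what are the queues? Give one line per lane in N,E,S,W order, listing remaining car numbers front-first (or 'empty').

Step 1 [NS]: N:car5-GO,E:wait,S:car1-GO,W:wait | queues: N=0 E=3 S=1 W=2
Step 2 [NS]: N:empty,E:wait,S:car8-GO,W:wait | queues: N=0 E=3 S=0 W=2
Step 3 [NS]: N:empty,E:wait,S:empty,W:wait | queues: N=0 E=3 S=0 W=2
Step 4 [EW]: N:wait,E:car2-GO,S:wait,W:car3-GO | queues: N=0 E=2 S=0 W=1
Step 5 [EW]: N:wait,E:car4-GO,S:wait,W:car6-GO | queues: N=0 E=1 S=0 W=0

N: empty
E: 7
S: empty
W: empty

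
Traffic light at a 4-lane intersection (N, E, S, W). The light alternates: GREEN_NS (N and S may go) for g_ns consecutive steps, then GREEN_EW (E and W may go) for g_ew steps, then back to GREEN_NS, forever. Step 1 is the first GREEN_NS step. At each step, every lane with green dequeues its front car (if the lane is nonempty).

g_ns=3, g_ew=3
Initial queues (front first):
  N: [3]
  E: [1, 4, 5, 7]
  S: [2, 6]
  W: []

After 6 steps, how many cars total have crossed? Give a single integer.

Step 1 [NS]: N:car3-GO,E:wait,S:car2-GO,W:wait | queues: N=0 E=4 S=1 W=0
Step 2 [NS]: N:empty,E:wait,S:car6-GO,W:wait | queues: N=0 E=4 S=0 W=0
Step 3 [NS]: N:empty,E:wait,S:empty,W:wait | queues: N=0 E=4 S=0 W=0
Step 4 [EW]: N:wait,E:car1-GO,S:wait,W:empty | queues: N=0 E=3 S=0 W=0
Step 5 [EW]: N:wait,E:car4-GO,S:wait,W:empty | queues: N=0 E=2 S=0 W=0
Step 6 [EW]: N:wait,E:car5-GO,S:wait,W:empty | queues: N=0 E=1 S=0 W=0
Cars crossed by step 6: 6

Answer: 6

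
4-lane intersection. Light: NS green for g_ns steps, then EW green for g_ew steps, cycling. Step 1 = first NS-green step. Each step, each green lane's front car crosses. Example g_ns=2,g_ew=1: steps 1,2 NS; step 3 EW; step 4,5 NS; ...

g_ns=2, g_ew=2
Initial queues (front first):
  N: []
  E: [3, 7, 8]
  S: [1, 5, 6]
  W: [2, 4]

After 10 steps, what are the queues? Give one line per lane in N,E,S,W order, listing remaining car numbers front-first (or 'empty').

Step 1 [NS]: N:empty,E:wait,S:car1-GO,W:wait | queues: N=0 E=3 S=2 W=2
Step 2 [NS]: N:empty,E:wait,S:car5-GO,W:wait | queues: N=0 E=3 S=1 W=2
Step 3 [EW]: N:wait,E:car3-GO,S:wait,W:car2-GO | queues: N=0 E=2 S=1 W=1
Step 4 [EW]: N:wait,E:car7-GO,S:wait,W:car4-GO | queues: N=0 E=1 S=1 W=0
Step 5 [NS]: N:empty,E:wait,S:car6-GO,W:wait | queues: N=0 E=1 S=0 W=0
Step 6 [NS]: N:empty,E:wait,S:empty,W:wait | queues: N=0 E=1 S=0 W=0
Step 7 [EW]: N:wait,E:car8-GO,S:wait,W:empty | queues: N=0 E=0 S=0 W=0

N: empty
E: empty
S: empty
W: empty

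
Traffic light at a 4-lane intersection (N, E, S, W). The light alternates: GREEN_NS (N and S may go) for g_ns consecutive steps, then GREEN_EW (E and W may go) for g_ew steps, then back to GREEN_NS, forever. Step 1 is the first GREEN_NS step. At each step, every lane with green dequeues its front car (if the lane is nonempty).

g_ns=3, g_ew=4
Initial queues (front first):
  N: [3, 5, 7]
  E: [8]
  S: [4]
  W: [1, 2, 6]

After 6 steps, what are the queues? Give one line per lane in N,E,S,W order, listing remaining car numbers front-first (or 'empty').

Step 1 [NS]: N:car3-GO,E:wait,S:car4-GO,W:wait | queues: N=2 E=1 S=0 W=3
Step 2 [NS]: N:car5-GO,E:wait,S:empty,W:wait | queues: N=1 E=1 S=0 W=3
Step 3 [NS]: N:car7-GO,E:wait,S:empty,W:wait | queues: N=0 E=1 S=0 W=3
Step 4 [EW]: N:wait,E:car8-GO,S:wait,W:car1-GO | queues: N=0 E=0 S=0 W=2
Step 5 [EW]: N:wait,E:empty,S:wait,W:car2-GO | queues: N=0 E=0 S=0 W=1
Step 6 [EW]: N:wait,E:empty,S:wait,W:car6-GO | queues: N=0 E=0 S=0 W=0

N: empty
E: empty
S: empty
W: empty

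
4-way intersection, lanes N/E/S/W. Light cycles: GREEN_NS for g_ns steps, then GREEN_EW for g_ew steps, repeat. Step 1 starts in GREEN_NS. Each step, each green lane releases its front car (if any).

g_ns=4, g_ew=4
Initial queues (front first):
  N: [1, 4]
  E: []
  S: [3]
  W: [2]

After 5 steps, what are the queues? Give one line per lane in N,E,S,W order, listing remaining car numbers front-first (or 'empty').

Step 1 [NS]: N:car1-GO,E:wait,S:car3-GO,W:wait | queues: N=1 E=0 S=0 W=1
Step 2 [NS]: N:car4-GO,E:wait,S:empty,W:wait | queues: N=0 E=0 S=0 W=1
Step 3 [NS]: N:empty,E:wait,S:empty,W:wait | queues: N=0 E=0 S=0 W=1
Step 4 [NS]: N:empty,E:wait,S:empty,W:wait | queues: N=0 E=0 S=0 W=1
Step 5 [EW]: N:wait,E:empty,S:wait,W:car2-GO | queues: N=0 E=0 S=0 W=0

N: empty
E: empty
S: empty
W: empty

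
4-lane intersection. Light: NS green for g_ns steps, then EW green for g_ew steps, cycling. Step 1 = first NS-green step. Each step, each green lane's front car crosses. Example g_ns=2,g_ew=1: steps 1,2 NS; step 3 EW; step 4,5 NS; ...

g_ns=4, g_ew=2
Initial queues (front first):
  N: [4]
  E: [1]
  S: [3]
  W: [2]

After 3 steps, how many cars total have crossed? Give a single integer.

Answer: 2

Derivation:
Step 1 [NS]: N:car4-GO,E:wait,S:car3-GO,W:wait | queues: N=0 E=1 S=0 W=1
Step 2 [NS]: N:empty,E:wait,S:empty,W:wait | queues: N=0 E=1 S=0 W=1
Step 3 [NS]: N:empty,E:wait,S:empty,W:wait | queues: N=0 E=1 S=0 W=1
Cars crossed by step 3: 2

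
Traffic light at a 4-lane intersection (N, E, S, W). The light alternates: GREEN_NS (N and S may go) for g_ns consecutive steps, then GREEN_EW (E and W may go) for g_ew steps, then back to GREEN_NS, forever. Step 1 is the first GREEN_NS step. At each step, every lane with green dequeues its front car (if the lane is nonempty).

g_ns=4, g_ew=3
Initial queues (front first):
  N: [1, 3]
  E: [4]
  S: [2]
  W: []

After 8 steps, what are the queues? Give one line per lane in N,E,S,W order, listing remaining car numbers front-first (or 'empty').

Step 1 [NS]: N:car1-GO,E:wait,S:car2-GO,W:wait | queues: N=1 E=1 S=0 W=0
Step 2 [NS]: N:car3-GO,E:wait,S:empty,W:wait | queues: N=0 E=1 S=0 W=0
Step 3 [NS]: N:empty,E:wait,S:empty,W:wait | queues: N=0 E=1 S=0 W=0
Step 4 [NS]: N:empty,E:wait,S:empty,W:wait | queues: N=0 E=1 S=0 W=0
Step 5 [EW]: N:wait,E:car4-GO,S:wait,W:empty | queues: N=0 E=0 S=0 W=0

N: empty
E: empty
S: empty
W: empty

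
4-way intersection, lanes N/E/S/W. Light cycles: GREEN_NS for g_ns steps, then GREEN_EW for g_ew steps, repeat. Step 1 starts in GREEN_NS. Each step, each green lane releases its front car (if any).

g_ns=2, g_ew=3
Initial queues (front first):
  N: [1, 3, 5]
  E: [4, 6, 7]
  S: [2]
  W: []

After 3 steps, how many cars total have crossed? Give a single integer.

Answer: 4

Derivation:
Step 1 [NS]: N:car1-GO,E:wait,S:car2-GO,W:wait | queues: N=2 E=3 S=0 W=0
Step 2 [NS]: N:car3-GO,E:wait,S:empty,W:wait | queues: N=1 E=3 S=0 W=0
Step 3 [EW]: N:wait,E:car4-GO,S:wait,W:empty | queues: N=1 E=2 S=0 W=0
Cars crossed by step 3: 4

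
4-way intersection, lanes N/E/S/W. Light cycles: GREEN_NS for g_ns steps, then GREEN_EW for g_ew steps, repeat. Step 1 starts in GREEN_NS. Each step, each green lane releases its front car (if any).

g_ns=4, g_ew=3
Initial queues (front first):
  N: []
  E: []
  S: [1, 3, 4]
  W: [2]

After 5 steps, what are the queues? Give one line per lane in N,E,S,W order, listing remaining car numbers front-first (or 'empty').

Step 1 [NS]: N:empty,E:wait,S:car1-GO,W:wait | queues: N=0 E=0 S=2 W=1
Step 2 [NS]: N:empty,E:wait,S:car3-GO,W:wait | queues: N=0 E=0 S=1 W=1
Step 3 [NS]: N:empty,E:wait,S:car4-GO,W:wait | queues: N=0 E=0 S=0 W=1
Step 4 [NS]: N:empty,E:wait,S:empty,W:wait | queues: N=0 E=0 S=0 W=1
Step 5 [EW]: N:wait,E:empty,S:wait,W:car2-GO | queues: N=0 E=0 S=0 W=0

N: empty
E: empty
S: empty
W: empty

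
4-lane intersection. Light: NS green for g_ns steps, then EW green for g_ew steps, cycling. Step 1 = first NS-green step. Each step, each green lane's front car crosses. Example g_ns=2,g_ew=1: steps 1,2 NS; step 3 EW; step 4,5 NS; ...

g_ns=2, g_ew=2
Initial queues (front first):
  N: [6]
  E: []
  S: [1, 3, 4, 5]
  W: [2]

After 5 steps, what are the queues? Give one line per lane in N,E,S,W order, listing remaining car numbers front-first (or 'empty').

Step 1 [NS]: N:car6-GO,E:wait,S:car1-GO,W:wait | queues: N=0 E=0 S=3 W=1
Step 2 [NS]: N:empty,E:wait,S:car3-GO,W:wait | queues: N=0 E=0 S=2 W=1
Step 3 [EW]: N:wait,E:empty,S:wait,W:car2-GO | queues: N=0 E=0 S=2 W=0
Step 4 [EW]: N:wait,E:empty,S:wait,W:empty | queues: N=0 E=0 S=2 W=0
Step 5 [NS]: N:empty,E:wait,S:car4-GO,W:wait | queues: N=0 E=0 S=1 W=0

N: empty
E: empty
S: 5
W: empty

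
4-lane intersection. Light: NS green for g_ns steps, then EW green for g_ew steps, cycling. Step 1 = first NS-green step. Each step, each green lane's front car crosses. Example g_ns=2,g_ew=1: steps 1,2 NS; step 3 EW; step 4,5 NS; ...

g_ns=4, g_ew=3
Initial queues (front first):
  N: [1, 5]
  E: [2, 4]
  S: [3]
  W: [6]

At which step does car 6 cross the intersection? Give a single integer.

Step 1 [NS]: N:car1-GO,E:wait,S:car3-GO,W:wait | queues: N=1 E=2 S=0 W=1
Step 2 [NS]: N:car5-GO,E:wait,S:empty,W:wait | queues: N=0 E=2 S=0 W=1
Step 3 [NS]: N:empty,E:wait,S:empty,W:wait | queues: N=0 E=2 S=0 W=1
Step 4 [NS]: N:empty,E:wait,S:empty,W:wait | queues: N=0 E=2 S=0 W=1
Step 5 [EW]: N:wait,E:car2-GO,S:wait,W:car6-GO | queues: N=0 E=1 S=0 W=0
Step 6 [EW]: N:wait,E:car4-GO,S:wait,W:empty | queues: N=0 E=0 S=0 W=0
Car 6 crosses at step 5

5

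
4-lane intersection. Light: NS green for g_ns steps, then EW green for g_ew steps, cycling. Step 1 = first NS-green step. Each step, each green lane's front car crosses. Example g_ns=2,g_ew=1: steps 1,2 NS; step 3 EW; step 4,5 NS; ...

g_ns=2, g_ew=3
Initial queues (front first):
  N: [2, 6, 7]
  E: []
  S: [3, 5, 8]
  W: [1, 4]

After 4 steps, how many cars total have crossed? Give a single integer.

Step 1 [NS]: N:car2-GO,E:wait,S:car3-GO,W:wait | queues: N=2 E=0 S=2 W=2
Step 2 [NS]: N:car6-GO,E:wait,S:car5-GO,W:wait | queues: N=1 E=0 S=1 W=2
Step 3 [EW]: N:wait,E:empty,S:wait,W:car1-GO | queues: N=1 E=0 S=1 W=1
Step 4 [EW]: N:wait,E:empty,S:wait,W:car4-GO | queues: N=1 E=0 S=1 W=0
Cars crossed by step 4: 6

Answer: 6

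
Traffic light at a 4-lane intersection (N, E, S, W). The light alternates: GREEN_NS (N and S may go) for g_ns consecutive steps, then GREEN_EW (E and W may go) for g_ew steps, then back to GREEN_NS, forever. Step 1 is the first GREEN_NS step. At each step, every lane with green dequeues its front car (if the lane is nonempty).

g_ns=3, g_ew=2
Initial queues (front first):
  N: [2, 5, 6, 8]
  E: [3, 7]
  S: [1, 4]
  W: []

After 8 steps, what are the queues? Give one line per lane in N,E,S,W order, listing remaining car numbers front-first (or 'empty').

Step 1 [NS]: N:car2-GO,E:wait,S:car1-GO,W:wait | queues: N=3 E=2 S=1 W=0
Step 2 [NS]: N:car5-GO,E:wait,S:car4-GO,W:wait | queues: N=2 E=2 S=0 W=0
Step 3 [NS]: N:car6-GO,E:wait,S:empty,W:wait | queues: N=1 E=2 S=0 W=0
Step 4 [EW]: N:wait,E:car3-GO,S:wait,W:empty | queues: N=1 E=1 S=0 W=0
Step 5 [EW]: N:wait,E:car7-GO,S:wait,W:empty | queues: N=1 E=0 S=0 W=0
Step 6 [NS]: N:car8-GO,E:wait,S:empty,W:wait | queues: N=0 E=0 S=0 W=0

N: empty
E: empty
S: empty
W: empty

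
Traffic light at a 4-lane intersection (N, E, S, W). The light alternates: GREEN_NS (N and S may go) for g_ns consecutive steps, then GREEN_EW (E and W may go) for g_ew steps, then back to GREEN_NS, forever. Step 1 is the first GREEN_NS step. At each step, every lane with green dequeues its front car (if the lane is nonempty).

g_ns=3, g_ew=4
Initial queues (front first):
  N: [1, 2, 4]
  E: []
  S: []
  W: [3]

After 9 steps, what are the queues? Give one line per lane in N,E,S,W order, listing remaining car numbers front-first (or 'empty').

Step 1 [NS]: N:car1-GO,E:wait,S:empty,W:wait | queues: N=2 E=0 S=0 W=1
Step 2 [NS]: N:car2-GO,E:wait,S:empty,W:wait | queues: N=1 E=0 S=0 W=1
Step 3 [NS]: N:car4-GO,E:wait,S:empty,W:wait | queues: N=0 E=0 S=0 W=1
Step 4 [EW]: N:wait,E:empty,S:wait,W:car3-GO | queues: N=0 E=0 S=0 W=0

N: empty
E: empty
S: empty
W: empty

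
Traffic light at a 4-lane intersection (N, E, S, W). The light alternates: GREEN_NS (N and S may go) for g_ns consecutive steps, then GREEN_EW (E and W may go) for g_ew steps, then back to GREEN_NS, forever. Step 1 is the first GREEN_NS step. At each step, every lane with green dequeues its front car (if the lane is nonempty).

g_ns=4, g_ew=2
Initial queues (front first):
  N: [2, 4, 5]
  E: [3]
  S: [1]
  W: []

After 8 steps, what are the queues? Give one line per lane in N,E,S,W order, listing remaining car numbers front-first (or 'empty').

Step 1 [NS]: N:car2-GO,E:wait,S:car1-GO,W:wait | queues: N=2 E=1 S=0 W=0
Step 2 [NS]: N:car4-GO,E:wait,S:empty,W:wait | queues: N=1 E=1 S=0 W=0
Step 3 [NS]: N:car5-GO,E:wait,S:empty,W:wait | queues: N=0 E=1 S=0 W=0
Step 4 [NS]: N:empty,E:wait,S:empty,W:wait | queues: N=0 E=1 S=0 W=0
Step 5 [EW]: N:wait,E:car3-GO,S:wait,W:empty | queues: N=0 E=0 S=0 W=0

N: empty
E: empty
S: empty
W: empty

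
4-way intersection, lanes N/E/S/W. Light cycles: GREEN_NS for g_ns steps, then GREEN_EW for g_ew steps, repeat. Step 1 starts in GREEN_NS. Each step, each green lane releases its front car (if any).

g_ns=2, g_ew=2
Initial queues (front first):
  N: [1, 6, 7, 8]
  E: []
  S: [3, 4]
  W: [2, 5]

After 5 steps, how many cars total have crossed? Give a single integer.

Step 1 [NS]: N:car1-GO,E:wait,S:car3-GO,W:wait | queues: N=3 E=0 S=1 W=2
Step 2 [NS]: N:car6-GO,E:wait,S:car4-GO,W:wait | queues: N=2 E=0 S=0 W=2
Step 3 [EW]: N:wait,E:empty,S:wait,W:car2-GO | queues: N=2 E=0 S=0 W=1
Step 4 [EW]: N:wait,E:empty,S:wait,W:car5-GO | queues: N=2 E=0 S=0 W=0
Step 5 [NS]: N:car7-GO,E:wait,S:empty,W:wait | queues: N=1 E=0 S=0 W=0
Cars crossed by step 5: 7

Answer: 7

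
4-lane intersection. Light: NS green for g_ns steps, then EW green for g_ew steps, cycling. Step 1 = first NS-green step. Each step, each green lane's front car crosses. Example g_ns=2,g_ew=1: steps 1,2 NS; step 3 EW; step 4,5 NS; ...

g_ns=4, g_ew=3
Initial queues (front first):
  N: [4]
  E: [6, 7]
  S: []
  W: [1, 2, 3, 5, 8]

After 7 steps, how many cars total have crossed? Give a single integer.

Step 1 [NS]: N:car4-GO,E:wait,S:empty,W:wait | queues: N=0 E=2 S=0 W=5
Step 2 [NS]: N:empty,E:wait,S:empty,W:wait | queues: N=0 E=2 S=0 W=5
Step 3 [NS]: N:empty,E:wait,S:empty,W:wait | queues: N=0 E=2 S=0 W=5
Step 4 [NS]: N:empty,E:wait,S:empty,W:wait | queues: N=0 E=2 S=0 W=5
Step 5 [EW]: N:wait,E:car6-GO,S:wait,W:car1-GO | queues: N=0 E=1 S=0 W=4
Step 6 [EW]: N:wait,E:car7-GO,S:wait,W:car2-GO | queues: N=0 E=0 S=0 W=3
Step 7 [EW]: N:wait,E:empty,S:wait,W:car3-GO | queues: N=0 E=0 S=0 W=2
Cars crossed by step 7: 6

Answer: 6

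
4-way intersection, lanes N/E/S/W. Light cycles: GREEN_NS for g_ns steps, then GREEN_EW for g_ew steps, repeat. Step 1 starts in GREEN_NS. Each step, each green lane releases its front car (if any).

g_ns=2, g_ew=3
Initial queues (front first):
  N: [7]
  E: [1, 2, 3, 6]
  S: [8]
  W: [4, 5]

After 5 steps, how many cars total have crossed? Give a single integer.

Answer: 7

Derivation:
Step 1 [NS]: N:car7-GO,E:wait,S:car8-GO,W:wait | queues: N=0 E=4 S=0 W=2
Step 2 [NS]: N:empty,E:wait,S:empty,W:wait | queues: N=0 E=4 S=0 W=2
Step 3 [EW]: N:wait,E:car1-GO,S:wait,W:car4-GO | queues: N=0 E=3 S=0 W=1
Step 4 [EW]: N:wait,E:car2-GO,S:wait,W:car5-GO | queues: N=0 E=2 S=0 W=0
Step 5 [EW]: N:wait,E:car3-GO,S:wait,W:empty | queues: N=0 E=1 S=0 W=0
Cars crossed by step 5: 7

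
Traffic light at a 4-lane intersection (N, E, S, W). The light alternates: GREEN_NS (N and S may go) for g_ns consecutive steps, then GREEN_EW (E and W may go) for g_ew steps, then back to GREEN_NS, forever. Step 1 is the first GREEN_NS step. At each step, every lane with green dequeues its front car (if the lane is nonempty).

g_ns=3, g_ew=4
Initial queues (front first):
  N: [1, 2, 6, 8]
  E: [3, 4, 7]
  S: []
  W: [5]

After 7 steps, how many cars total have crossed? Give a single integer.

Step 1 [NS]: N:car1-GO,E:wait,S:empty,W:wait | queues: N=3 E=3 S=0 W=1
Step 2 [NS]: N:car2-GO,E:wait,S:empty,W:wait | queues: N=2 E=3 S=0 W=1
Step 3 [NS]: N:car6-GO,E:wait,S:empty,W:wait | queues: N=1 E=3 S=0 W=1
Step 4 [EW]: N:wait,E:car3-GO,S:wait,W:car5-GO | queues: N=1 E=2 S=0 W=0
Step 5 [EW]: N:wait,E:car4-GO,S:wait,W:empty | queues: N=1 E=1 S=0 W=0
Step 6 [EW]: N:wait,E:car7-GO,S:wait,W:empty | queues: N=1 E=0 S=0 W=0
Step 7 [EW]: N:wait,E:empty,S:wait,W:empty | queues: N=1 E=0 S=0 W=0
Cars crossed by step 7: 7

Answer: 7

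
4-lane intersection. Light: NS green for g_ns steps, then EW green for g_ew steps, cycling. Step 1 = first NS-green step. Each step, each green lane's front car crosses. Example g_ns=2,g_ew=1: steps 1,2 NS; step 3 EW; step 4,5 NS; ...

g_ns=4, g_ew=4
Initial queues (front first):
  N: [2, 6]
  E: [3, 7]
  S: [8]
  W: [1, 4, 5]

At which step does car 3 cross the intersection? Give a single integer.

Step 1 [NS]: N:car2-GO,E:wait,S:car8-GO,W:wait | queues: N=1 E=2 S=0 W=3
Step 2 [NS]: N:car6-GO,E:wait,S:empty,W:wait | queues: N=0 E=2 S=0 W=3
Step 3 [NS]: N:empty,E:wait,S:empty,W:wait | queues: N=0 E=2 S=0 W=3
Step 4 [NS]: N:empty,E:wait,S:empty,W:wait | queues: N=0 E=2 S=0 W=3
Step 5 [EW]: N:wait,E:car3-GO,S:wait,W:car1-GO | queues: N=0 E=1 S=0 W=2
Step 6 [EW]: N:wait,E:car7-GO,S:wait,W:car4-GO | queues: N=0 E=0 S=0 W=1
Step 7 [EW]: N:wait,E:empty,S:wait,W:car5-GO | queues: N=0 E=0 S=0 W=0
Car 3 crosses at step 5

5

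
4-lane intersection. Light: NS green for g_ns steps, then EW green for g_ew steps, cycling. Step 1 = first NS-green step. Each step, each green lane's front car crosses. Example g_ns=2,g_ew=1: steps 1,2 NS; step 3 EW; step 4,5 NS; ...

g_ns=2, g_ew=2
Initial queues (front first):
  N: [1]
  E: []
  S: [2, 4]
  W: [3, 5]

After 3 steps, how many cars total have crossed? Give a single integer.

Step 1 [NS]: N:car1-GO,E:wait,S:car2-GO,W:wait | queues: N=0 E=0 S=1 W=2
Step 2 [NS]: N:empty,E:wait,S:car4-GO,W:wait | queues: N=0 E=0 S=0 W=2
Step 3 [EW]: N:wait,E:empty,S:wait,W:car3-GO | queues: N=0 E=0 S=0 W=1
Cars crossed by step 3: 4

Answer: 4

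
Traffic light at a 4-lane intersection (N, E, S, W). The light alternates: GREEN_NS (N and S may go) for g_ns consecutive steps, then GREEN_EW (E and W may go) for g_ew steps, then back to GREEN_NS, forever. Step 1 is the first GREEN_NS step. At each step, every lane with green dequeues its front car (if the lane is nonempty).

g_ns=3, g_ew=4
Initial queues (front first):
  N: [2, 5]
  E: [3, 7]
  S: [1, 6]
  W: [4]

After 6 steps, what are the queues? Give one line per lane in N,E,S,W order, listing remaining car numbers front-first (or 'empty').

Step 1 [NS]: N:car2-GO,E:wait,S:car1-GO,W:wait | queues: N=1 E=2 S=1 W=1
Step 2 [NS]: N:car5-GO,E:wait,S:car6-GO,W:wait | queues: N=0 E=2 S=0 W=1
Step 3 [NS]: N:empty,E:wait,S:empty,W:wait | queues: N=0 E=2 S=0 W=1
Step 4 [EW]: N:wait,E:car3-GO,S:wait,W:car4-GO | queues: N=0 E=1 S=0 W=0
Step 5 [EW]: N:wait,E:car7-GO,S:wait,W:empty | queues: N=0 E=0 S=0 W=0

N: empty
E: empty
S: empty
W: empty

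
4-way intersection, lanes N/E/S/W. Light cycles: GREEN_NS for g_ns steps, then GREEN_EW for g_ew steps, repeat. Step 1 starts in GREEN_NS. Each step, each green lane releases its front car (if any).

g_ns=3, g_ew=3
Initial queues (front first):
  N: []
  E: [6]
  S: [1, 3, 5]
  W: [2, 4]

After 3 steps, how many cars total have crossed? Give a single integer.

Answer: 3

Derivation:
Step 1 [NS]: N:empty,E:wait,S:car1-GO,W:wait | queues: N=0 E=1 S=2 W=2
Step 2 [NS]: N:empty,E:wait,S:car3-GO,W:wait | queues: N=0 E=1 S=1 W=2
Step 3 [NS]: N:empty,E:wait,S:car5-GO,W:wait | queues: N=0 E=1 S=0 W=2
Cars crossed by step 3: 3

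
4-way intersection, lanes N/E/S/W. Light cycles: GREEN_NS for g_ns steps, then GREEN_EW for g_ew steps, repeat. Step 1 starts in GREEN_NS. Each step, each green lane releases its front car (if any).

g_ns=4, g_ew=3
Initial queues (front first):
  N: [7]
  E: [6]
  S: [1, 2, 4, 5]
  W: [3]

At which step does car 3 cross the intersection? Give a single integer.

Step 1 [NS]: N:car7-GO,E:wait,S:car1-GO,W:wait | queues: N=0 E=1 S=3 W=1
Step 2 [NS]: N:empty,E:wait,S:car2-GO,W:wait | queues: N=0 E=1 S=2 W=1
Step 3 [NS]: N:empty,E:wait,S:car4-GO,W:wait | queues: N=0 E=1 S=1 W=1
Step 4 [NS]: N:empty,E:wait,S:car5-GO,W:wait | queues: N=0 E=1 S=0 W=1
Step 5 [EW]: N:wait,E:car6-GO,S:wait,W:car3-GO | queues: N=0 E=0 S=0 W=0
Car 3 crosses at step 5

5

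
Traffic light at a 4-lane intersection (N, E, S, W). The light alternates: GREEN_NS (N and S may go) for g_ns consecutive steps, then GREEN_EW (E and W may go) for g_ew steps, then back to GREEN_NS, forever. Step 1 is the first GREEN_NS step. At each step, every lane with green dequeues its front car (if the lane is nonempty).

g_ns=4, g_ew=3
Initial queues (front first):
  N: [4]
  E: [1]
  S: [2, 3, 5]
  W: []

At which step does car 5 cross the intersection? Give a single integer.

Step 1 [NS]: N:car4-GO,E:wait,S:car2-GO,W:wait | queues: N=0 E=1 S=2 W=0
Step 2 [NS]: N:empty,E:wait,S:car3-GO,W:wait | queues: N=0 E=1 S=1 W=0
Step 3 [NS]: N:empty,E:wait,S:car5-GO,W:wait | queues: N=0 E=1 S=0 W=0
Step 4 [NS]: N:empty,E:wait,S:empty,W:wait | queues: N=0 E=1 S=0 W=0
Step 5 [EW]: N:wait,E:car1-GO,S:wait,W:empty | queues: N=0 E=0 S=0 W=0
Car 5 crosses at step 3

3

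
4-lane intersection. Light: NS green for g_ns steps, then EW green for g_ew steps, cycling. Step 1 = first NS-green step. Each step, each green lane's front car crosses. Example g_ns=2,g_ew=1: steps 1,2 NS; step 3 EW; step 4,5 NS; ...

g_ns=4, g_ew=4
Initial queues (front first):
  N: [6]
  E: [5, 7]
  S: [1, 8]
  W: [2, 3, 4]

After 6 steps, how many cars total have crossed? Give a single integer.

Answer: 7

Derivation:
Step 1 [NS]: N:car6-GO,E:wait,S:car1-GO,W:wait | queues: N=0 E=2 S=1 W=3
Step 2 [NS]: N:empty,E:wait,S:car8-GO,W:wait | queues: N=0 E=2 S=0 W=3
Step 3 [NS]: N:empty,E:wait,S:empty,W:wait | queues: N=0 E=2 S=0 W=3
Step 4 [NS]: N:empty,E:wait,S:empty,W:wait | queues: N=0 E=2 S=0 W=3
Step 5 [EW]: N:wait,E:car5-GO,S:wait,W:car2-GO | queues: N=0 E=1 S=0 W=2
Step 6 [EW]: N:wait,E:car7-GO,S:wait,W:car3-GO | queues: N=0 E=0 S=0 W=1
Cars crossed by step 6: 7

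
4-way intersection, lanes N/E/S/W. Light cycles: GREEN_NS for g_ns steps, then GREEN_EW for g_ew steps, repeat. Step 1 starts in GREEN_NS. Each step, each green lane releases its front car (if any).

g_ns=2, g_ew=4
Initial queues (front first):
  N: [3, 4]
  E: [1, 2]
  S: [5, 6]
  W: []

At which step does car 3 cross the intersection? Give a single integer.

Step 1 [NS]: N:car3-GO,E:wait,S:car5-GO,W:wait | queues: N=1 E=2 S=1 W=0
Step 2 [NS]: N:car4-GO,E:wait,S:car6-GO,W:wait | queues: N=0 E=2 S=0 W=0
Step 3 [EW]: N:wait,E:car1-GO,S:wait,W:empty | queues: N=0 E=1 S=0 W=0
Step 4 [EW]: N:wait,E:car2-GO,S:wait,W:empty | queues: N=0 E=0 S=0 W=0
Car 3 crosses at step 1

1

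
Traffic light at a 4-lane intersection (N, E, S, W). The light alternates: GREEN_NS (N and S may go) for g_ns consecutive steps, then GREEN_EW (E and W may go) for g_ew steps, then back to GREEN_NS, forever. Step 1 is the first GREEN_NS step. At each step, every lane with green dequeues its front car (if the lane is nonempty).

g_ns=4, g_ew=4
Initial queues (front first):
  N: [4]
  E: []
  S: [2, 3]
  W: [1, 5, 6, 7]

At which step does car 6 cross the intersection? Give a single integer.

Step 1 [NS]: N:car4-GO,E:wait,S:car2-GO,W:wait | queues: N=0 E=0 S=1 W=4
Step 2 [NS]: N:empty,E:wait,S:car3-GO,W:wait | queues: N=0 E=0 S=0 W=4
Step 3 [NS]: N:empty,E:wait,S:empty,W:wait | queues: N=0 E=0 S=0 W=4
Step 4 [NS]: N:empty,E:wait,S:empty,W:wait | queues: N=0 E=0 S=0 W=4
Step 5 [EW]: N:wait,E:empty,S:wait,W:car1-GO | queues: N=0 E=0 S=0 W=3
Step 6 [EW]: N:wait,E:empty,S:wait,W:car5-GO | queues: N=0 E=0 S=0 W=2
Step 7 [EW]: N:wait,E:empty,S:wait,W:car6-GO | queues: N=0 E=0 S=0 W=1
Step 8 [EW]: N:wait,E:empty,S:wait,W:car7-GO | queues: N=0 E=0 S=0 W=0
Car 6 crosses at step 7

7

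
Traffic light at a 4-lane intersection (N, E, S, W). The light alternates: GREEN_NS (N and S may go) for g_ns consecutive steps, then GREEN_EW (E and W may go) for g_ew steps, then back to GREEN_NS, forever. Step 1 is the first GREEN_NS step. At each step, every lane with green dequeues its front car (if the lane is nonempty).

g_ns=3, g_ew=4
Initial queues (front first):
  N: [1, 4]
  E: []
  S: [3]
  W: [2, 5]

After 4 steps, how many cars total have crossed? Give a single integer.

Answer: 4

Derivation:
Step 1 [NS]: N:car1-GO,E:wait,S:car3-GO,W:wait | queues: N=1 E=0 S=0 W=2
Step 2 [NS]: N:car4-GO,E:wait,S:empty,W:wait | queues: N=0 E=0 S=0 W=2
Step 3 [NS]: N:empty,E:wait,S:empty,W:wait | queues: N=0 E=0 S=0 W=2
Step 4 [EW]: N:wait,E:empty,S:wait,W:car2-GO | queues: N=0 E=0 S=0 W=1
Cars crossed by step 4: 4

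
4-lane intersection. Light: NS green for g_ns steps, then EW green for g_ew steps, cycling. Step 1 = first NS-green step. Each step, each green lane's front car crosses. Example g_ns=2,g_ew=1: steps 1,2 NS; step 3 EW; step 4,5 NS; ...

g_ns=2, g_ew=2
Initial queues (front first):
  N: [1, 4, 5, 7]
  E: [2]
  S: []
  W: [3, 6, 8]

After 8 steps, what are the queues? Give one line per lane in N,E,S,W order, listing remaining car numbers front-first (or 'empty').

Step 1 [NS]: N:car1-GO,E:wait,S:empty,W:wait | queues: N=3 E=1 S=0 W=3
Step 2 [NS]: N:car4-GO,E:wait,S:empty,W:wait | queues: N=2 E=1 S=0 W=3
Step 3 [EW]: N:wait,E:car2-GO,S:wait,W:car3-GO | queues: N=2 E=0 S=0 W=2
Step 4 [EW]: N:wait,E:empty,S:wait,W:car6-GO | queues: N=2 E=0 S=0 W=1
Step 5 [NS]: N:car5-GO,E:wait,S:empty,W:wait | queues: N=1 E=0 S=0 W=1
Step 6 [NS]: N:car7-GO,E:wait,S:empty,W:wait | queues: N=0 E=0 S=0 W=1
Step 7 [EW]: N:wait,E:empty,S:wait,W:car8-GO | queues: N=0 E=0 S=0 W=0

N: empty
E: empty
S: empty
W: empty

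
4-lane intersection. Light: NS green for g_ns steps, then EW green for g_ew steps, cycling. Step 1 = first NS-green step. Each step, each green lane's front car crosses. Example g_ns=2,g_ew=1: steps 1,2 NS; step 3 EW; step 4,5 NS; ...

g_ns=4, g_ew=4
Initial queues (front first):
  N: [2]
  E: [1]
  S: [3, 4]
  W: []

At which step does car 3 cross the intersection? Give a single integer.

Step 1 [NS]: N:car2-GO,E:wait,S:car3-GO,W:wait | queues: N=0 E=1 S=1 W=0
Step 2 [NS]: N:empty,E:wait,S:car4-GO,W:wait | queues: N=0 E=1 S=0 W=0
Step 3 [NS]: N:empty,E:wait,S:empty,W:wait | queues: N=0 E=1 S=0 W=0
Step 4 [NS]: N:empty,E:wait,S:empty,W:wait | queues: N=0 E=1 S=0 W=0
Step 5 [EW]: N:wait,E:car1-GO,S:wait,W:empty | queues: N=0 E=0 S=0 W=0
Car 3 crosses at step 1

1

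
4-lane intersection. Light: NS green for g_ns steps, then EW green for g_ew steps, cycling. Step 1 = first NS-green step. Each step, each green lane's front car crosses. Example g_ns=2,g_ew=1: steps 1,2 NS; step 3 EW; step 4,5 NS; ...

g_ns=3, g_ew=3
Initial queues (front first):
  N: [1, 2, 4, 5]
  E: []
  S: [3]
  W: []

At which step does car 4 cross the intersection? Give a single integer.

Step 1 [NS]: N:car1-GO,E:wait,S:car3-GO,W:wait | queues: N=3 E=0 S=0 W=0
Step 2 [NS]: N:car2-GO,E:wait,S:empty,W:wait | queues: N=2 E=0 S=0 W=0
Step 3 [NS]: N:car4-GO,E:wait,S:empty,W:wait | queues: N=1 E=0 S=0 W=0
Step 4 [EW]: N:wait,E:empty,S:wait,W:empty | queues: N=1 E=0 S=0 W=0
Step 5 [EW]: N:wait,E:empty,S:wait,W:empty | queues: N=1 E=0 S=0 W=0
Step 6 [EW]: N:wait,E:empty,S:wait,W:empty | queues: N=1 E=0 S=0 W=0
Step 7 [NS]: N:car5-GO,E:wait,S:empty,W:wait | queues: N=0 E=0 S=0 W=0
Car 4 crosses at step 3

3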